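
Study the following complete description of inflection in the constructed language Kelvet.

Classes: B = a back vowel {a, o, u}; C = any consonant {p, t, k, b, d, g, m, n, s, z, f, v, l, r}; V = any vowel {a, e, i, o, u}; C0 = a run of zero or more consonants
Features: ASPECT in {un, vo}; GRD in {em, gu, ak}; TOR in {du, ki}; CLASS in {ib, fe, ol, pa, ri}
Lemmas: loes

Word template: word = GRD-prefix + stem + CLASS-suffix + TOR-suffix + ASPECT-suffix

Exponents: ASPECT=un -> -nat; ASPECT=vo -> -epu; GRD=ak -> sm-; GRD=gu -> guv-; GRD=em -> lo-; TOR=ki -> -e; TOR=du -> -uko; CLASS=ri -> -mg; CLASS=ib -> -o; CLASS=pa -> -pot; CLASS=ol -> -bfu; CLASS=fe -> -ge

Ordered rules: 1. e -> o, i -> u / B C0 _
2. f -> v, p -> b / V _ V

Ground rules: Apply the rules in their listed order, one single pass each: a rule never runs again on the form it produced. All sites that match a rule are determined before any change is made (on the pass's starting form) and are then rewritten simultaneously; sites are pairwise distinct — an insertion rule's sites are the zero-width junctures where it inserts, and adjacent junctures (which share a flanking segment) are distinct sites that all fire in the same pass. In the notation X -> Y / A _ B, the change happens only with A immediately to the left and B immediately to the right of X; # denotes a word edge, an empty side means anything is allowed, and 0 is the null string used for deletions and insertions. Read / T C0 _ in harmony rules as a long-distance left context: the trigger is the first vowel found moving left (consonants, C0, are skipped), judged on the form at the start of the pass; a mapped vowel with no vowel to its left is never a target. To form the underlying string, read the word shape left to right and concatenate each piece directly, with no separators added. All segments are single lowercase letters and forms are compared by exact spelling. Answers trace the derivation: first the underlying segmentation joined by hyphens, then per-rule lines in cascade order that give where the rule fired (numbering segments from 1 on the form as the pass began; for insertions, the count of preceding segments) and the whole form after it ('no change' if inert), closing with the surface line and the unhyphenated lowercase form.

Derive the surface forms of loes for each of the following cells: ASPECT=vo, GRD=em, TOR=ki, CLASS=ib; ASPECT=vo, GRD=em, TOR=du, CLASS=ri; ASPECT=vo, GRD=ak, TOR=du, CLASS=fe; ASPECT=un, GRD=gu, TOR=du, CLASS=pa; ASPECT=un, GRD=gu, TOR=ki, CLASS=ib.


cell ASPECT=vo, GRD=em, TOR=ki, CLASS=ib:
underlying: lo-loes-o-e-epu
1. e -> o, i -> u / B C0 _: fires at position(s) 5, 8: loloosooepu
2. f -> v, p -> b / V _ V: fires at position(s) 10: loloosooebu
surface: loloosooebu

cell ASPECT=vo, GRD=em, TOR=du, CLASS=ri:
underlying: lo-loes-mg-uko-epu
1. e -> o, i -> u / B C0 _: fires at position(s) 5, 12: loloosmgukoopu
2. f -> v, p -> b / V _ V: fires at position(s) 13: loloosmgukoobu
surface: loloosmgukoobu

cell ASPECT=vo, GRD=ak, TOR=du, CLASS=fe:
underlying: sm-loes-ge-uko-epu
1. e -> o, i -> u / B C0 _: fires at position(s) 5, 12: smloosgeukoopu
2. f -> v, p -> b / V _ V: fires at position(s) 13: smloosgeukoobu
surface: smloosgeukoobu

cell ASPECT=un, GRD=gu, TOR=du, CLASS=pa:
underlying: guv-loes-pot-uko-nat
1. e -> o, i -> u / B C0 _: fires at position(s) 6: guvloospotukonat
2. f -> v, p -> b / V _ V: no change
surface: guvloospotukonat

cell ASPECT=un, GRD=gu, TOR=ki, CLASS=ib:
underlying: guv-loes-o-e-nat
1. e -> o, i -> u / B C0 _: fires at position(s) 6, 9: guvloosoonat
2. f -> v, p -> b / V _ V: no change
surface: guvloosoonat


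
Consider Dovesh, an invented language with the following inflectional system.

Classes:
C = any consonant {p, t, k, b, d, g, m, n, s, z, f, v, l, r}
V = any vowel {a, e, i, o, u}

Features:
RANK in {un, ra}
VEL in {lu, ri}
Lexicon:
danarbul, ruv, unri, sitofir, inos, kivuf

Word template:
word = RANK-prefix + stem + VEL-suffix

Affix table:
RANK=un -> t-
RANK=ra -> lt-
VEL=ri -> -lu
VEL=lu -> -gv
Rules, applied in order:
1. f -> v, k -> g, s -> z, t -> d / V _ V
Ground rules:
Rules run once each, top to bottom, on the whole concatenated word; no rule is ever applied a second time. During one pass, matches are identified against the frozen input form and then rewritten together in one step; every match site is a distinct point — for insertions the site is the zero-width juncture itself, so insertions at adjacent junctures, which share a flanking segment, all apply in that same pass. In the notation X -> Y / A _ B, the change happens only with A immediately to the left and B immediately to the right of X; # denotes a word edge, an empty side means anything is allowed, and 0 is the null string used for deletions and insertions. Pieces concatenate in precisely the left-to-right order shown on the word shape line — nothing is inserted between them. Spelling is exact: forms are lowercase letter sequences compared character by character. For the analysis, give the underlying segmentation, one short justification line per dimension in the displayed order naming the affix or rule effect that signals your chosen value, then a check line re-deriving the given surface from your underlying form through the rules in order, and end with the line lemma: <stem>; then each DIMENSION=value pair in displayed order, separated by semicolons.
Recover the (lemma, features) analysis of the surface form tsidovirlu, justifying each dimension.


underlying: t-sitofir-lu
RANK=un - signalled by the affix t-
VEL=ri - signalled by the affix -lu
check: tsitofirlu -> tsidovirlu
lemma: sitofir; RANK=un; VEL=ri


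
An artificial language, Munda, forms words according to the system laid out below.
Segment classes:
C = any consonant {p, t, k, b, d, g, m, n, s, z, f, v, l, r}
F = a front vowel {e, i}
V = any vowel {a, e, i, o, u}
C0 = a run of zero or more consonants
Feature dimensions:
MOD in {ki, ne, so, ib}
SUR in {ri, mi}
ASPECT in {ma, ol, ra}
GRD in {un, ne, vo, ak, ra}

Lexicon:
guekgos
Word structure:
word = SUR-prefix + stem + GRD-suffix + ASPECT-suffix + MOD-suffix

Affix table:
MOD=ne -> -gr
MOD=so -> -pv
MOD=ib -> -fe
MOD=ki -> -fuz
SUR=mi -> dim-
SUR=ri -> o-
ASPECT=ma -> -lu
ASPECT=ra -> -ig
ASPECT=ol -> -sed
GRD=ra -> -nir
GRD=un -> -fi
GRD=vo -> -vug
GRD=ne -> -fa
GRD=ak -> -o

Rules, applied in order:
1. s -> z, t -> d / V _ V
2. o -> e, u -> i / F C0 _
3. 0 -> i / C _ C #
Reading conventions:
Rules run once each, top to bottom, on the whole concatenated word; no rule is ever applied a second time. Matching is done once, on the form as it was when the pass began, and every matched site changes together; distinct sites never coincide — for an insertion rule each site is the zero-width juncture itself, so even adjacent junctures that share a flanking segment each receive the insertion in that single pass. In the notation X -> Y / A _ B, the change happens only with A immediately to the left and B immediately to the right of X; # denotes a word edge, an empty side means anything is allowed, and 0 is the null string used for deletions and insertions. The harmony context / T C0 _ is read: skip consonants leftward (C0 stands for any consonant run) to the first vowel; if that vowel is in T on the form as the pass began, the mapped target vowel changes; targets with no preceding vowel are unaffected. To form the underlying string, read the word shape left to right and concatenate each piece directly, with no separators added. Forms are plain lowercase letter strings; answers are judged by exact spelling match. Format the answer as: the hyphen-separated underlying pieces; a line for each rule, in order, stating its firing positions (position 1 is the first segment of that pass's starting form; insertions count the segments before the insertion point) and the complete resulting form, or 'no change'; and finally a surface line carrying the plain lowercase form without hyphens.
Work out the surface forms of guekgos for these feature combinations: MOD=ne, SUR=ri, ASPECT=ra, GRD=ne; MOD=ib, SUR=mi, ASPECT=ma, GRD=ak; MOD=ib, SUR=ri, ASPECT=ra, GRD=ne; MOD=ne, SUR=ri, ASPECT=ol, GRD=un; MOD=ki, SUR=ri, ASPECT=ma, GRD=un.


cell MOD=ne, SUR=ri, ASPECT=ra, GRD=ne:
underlying: o-guekgos-fa-ig-gr
1. s -> z, t -> d / V _ V: no change
2. o -> e, u -> i / F C0 _: fires at position(s) 7: oguekgesfaiggr
3. 0 -> i / C _ C #: inserts after position(s) 13: oguekgesfaiggir
surface: oguekgesfaiggir

cell MOD=ib, SUR=mi, ASPECT=ma, GRD=ak:
underlying: dim-guekgos-o-lu-fe
1. s -> z, t -> d / V _ V: fires at position(s) 10: dimguekgozolufe
2. o -> e, u -> i / F C0 _: fires at position(s) 5, 9: dimgiekgezolufe
3. 0 -> i / C _ C #: no change
surface: dimgiekgezolufe

cell MOD=ib, SUR=ri, ASPECT=ra, GRD=ne:
underlying: o-guekgos-fa-ig-fe
1. s -> z, t -> d / V _ V: no change
2. o -> e, u -> i / F C0 _: fires at position(s) 7: oguekgesfaigfe
3. 0 -> i / C _ C #: no change
surface: oguekgesfaigfe

cell MOD=ne, SUR=ri, ASPECT=ol, GRD=un:
underlying: o-guekgos-fi-sed-gr
1. s -> z, t -> d / V _ V: fires at position(s) 11: oguekgosfizedgr
2. o -> e, u -> i / F C0 _: fires at position(s) 7: oguekgesfizedgr
3. 0 -> i / C _ C #: inserts after position(s) 14: oguekgesfizedgir
surface: oguekgesfizedgir

cell MOD=ki, SUR=ri, ASPECT=ma, GRD=un:
underlying: o-guekgos-fi-lu-fuz
1. s -> z, t -> d / V _ V: no change
2. o -> e, u -> i / F C0 _: fires at position(s) 7, 12: oguekgesfilifuz
3. 0 -> i / C _ C #: no change
surface: oguekgesfilifuz


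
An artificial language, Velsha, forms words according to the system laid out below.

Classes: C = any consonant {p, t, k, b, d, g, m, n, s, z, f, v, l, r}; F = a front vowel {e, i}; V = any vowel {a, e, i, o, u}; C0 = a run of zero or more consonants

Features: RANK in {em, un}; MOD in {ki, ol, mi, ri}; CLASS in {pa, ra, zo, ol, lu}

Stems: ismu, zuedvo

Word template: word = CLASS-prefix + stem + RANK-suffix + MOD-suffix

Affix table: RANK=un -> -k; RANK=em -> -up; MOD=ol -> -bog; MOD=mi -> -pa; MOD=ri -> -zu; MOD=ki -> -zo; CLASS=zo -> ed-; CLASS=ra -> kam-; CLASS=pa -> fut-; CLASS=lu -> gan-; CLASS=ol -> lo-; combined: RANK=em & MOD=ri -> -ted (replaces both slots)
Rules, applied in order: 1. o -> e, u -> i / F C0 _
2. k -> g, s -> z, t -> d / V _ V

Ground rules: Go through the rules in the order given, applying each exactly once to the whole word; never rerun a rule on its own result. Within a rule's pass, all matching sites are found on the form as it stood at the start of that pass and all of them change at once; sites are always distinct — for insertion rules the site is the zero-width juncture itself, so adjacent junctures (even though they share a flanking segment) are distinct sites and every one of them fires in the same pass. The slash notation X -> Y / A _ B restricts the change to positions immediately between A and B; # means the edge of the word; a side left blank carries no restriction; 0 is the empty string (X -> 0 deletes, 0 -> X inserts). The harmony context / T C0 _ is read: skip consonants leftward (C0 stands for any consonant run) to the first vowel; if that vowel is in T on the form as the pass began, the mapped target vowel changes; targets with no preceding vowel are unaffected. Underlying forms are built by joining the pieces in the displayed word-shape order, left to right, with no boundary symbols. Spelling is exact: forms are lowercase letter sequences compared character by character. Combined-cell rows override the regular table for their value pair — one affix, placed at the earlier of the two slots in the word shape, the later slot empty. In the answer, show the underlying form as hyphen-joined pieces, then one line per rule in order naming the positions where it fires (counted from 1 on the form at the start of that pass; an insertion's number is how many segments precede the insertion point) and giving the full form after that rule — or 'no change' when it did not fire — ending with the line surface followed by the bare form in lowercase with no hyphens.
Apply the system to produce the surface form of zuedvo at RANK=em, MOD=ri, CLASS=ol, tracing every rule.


underlying: lo-zuedvo-ted
1. o -> e, u -> i / F C0 _: fires at position(s) 8: lozuedveted
2. k -> g, s -> z, t -> d / V _ V: fires at position(s) 9: lozuedveded
surface: lozuedveded


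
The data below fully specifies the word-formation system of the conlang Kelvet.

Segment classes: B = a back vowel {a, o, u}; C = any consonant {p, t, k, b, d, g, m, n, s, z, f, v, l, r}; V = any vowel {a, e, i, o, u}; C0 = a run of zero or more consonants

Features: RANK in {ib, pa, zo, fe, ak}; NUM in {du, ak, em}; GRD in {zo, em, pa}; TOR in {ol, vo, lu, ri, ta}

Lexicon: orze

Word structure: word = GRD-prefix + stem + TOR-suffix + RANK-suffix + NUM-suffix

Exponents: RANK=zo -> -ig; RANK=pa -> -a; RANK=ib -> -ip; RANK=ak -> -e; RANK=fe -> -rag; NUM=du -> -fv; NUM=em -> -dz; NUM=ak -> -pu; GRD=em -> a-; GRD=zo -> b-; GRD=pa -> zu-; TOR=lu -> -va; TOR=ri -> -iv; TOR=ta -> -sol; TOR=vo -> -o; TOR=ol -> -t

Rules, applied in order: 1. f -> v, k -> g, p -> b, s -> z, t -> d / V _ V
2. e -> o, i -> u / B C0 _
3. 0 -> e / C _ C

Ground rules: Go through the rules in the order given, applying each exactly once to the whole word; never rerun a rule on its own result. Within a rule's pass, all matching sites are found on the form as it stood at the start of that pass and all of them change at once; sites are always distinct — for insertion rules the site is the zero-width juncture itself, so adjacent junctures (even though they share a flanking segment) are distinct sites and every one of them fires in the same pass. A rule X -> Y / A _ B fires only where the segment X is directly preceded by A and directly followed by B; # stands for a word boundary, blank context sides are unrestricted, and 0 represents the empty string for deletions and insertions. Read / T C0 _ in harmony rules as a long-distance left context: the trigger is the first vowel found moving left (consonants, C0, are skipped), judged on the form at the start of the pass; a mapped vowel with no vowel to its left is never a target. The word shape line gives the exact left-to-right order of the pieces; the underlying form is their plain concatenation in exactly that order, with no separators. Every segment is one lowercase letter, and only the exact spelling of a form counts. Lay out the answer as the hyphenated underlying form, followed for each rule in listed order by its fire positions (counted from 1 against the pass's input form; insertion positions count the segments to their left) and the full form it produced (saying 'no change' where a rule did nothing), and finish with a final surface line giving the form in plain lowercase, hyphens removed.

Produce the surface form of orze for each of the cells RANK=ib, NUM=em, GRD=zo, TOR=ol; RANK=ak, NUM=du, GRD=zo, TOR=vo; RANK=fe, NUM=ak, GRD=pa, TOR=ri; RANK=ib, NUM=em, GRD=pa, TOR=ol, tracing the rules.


cell RANK=ib, NUM=em, GRD=zo, TOR=ol:
underlying: b-orze-t-ip-dz
1. f -> v, k -> g, p -> b, s -> z, t -> d / V _ V: fires at position(s) 6: borzedipdz
2. e -> o, i -> u / B C0 _: fires at position(s) 5: borzodipdz
3. 0 -> e / C _ C: inserts after position(s) 3, 8, 9: borezodipedez
surface: borezodipedez

cell RANK=ak, NUM=du, GRD=zo, TOR=vo:
underlying: b-orze-o-e-fv
1. f -> v, k -> g, p -> b, s -> z, t -> d / V _ V: no change
2. e -> o, i -> u / B C0 _: fires at position(s) 5, 7: borzooofv
3. 0 -> e / C _ C: inserts after position(s) 3, 8: borezooofev
surface: borezooofev

cell RANK=fe, NUM=ak, GRD=pa, TOR=ri:
underlying: zu-orze-iv-rag-pu
1. f -> v, k -> g, p -> b, s -> z, t -> d / V _ V: no change
2. e -> o, i -> u / B C0 _: fires at position(s) 6: zuorzoivragpu
3. 0 -> e / C _ C: inserts after position(s) 4, 8, 11: zuorezoiveragepu
surface: zuorezoiveragepu

cell RANK=ib, NUM=em, GRD=pa, TOR=ol:
underlying: zu-orze-t-ip-dz
1. f -> v, k -> g, p -> b, s -> z, t -> d / V _ V: fires at position(s) 7: zuorzedipdz
2. e -> o, i -> u / B C0 _: fires at position(s) 6: zuorzodipdz
3. 0 -> e / C _ C: inserts after position(s) 4, 9, 10: zuorezodipedez
surface: zuorezodipedez


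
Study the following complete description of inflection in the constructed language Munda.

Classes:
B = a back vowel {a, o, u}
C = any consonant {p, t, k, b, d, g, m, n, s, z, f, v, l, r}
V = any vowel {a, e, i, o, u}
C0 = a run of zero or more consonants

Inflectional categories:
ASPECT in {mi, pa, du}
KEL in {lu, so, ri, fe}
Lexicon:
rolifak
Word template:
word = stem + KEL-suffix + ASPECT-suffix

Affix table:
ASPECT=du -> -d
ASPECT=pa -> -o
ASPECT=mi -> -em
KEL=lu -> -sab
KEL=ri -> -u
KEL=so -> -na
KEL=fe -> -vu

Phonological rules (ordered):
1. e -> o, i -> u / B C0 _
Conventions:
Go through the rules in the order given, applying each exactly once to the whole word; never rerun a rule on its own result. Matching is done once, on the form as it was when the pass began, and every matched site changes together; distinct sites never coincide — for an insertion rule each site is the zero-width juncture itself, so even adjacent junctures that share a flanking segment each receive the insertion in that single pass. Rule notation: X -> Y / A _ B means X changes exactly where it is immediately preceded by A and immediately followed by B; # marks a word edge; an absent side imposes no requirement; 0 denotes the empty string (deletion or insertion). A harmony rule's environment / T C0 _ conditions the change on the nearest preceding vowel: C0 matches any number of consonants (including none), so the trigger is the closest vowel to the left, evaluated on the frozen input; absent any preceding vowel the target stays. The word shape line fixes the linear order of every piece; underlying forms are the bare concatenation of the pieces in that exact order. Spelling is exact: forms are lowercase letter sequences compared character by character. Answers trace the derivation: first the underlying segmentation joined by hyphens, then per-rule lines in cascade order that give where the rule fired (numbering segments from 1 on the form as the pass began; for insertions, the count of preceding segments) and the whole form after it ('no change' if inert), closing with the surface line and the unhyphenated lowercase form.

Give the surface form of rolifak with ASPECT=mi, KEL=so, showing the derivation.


underlying: rolifak-na-em
1. e -> o, i -> u / B C0 _: fires at position(s) 4, 10: rolufaknaom
surface: rolufaknaom


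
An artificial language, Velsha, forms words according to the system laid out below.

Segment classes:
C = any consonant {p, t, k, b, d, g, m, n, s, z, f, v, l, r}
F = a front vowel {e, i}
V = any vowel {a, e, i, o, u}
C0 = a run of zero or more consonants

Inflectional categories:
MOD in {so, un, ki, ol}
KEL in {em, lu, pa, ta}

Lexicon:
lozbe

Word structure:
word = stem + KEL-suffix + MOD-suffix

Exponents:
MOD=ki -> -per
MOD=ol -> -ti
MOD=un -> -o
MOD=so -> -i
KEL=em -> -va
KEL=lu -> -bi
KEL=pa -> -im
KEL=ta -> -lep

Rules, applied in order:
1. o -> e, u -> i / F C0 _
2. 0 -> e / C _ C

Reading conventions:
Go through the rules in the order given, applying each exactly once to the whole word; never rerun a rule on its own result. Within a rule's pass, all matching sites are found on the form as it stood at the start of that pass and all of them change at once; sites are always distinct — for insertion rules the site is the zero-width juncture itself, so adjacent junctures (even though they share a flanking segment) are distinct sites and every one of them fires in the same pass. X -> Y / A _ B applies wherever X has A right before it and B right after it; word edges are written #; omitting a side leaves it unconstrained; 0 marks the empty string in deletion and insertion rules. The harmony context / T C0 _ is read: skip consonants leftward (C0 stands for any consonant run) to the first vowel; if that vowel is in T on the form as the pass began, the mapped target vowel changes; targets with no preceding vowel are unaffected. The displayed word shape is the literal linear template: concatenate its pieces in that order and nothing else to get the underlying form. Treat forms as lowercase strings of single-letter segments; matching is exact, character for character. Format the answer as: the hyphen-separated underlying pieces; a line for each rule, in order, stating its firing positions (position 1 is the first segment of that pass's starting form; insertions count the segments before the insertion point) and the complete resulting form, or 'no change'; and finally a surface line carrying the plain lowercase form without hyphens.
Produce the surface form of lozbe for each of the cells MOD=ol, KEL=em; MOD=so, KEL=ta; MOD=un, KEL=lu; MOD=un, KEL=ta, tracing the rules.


cell MOD=ol, KEL=em:
underlying: lozbe-va-ti
1. o -> e, u -> i / F C0 _: no change
2. 0 -> e / C _ C: inserts after position(s) 3: lozebevati
surface: lozebevati

cell MOD=so, KEL=ta:
underlying: lozbe-lep-i
1. o -> e, u -> i / F C0 _: no change
2. 0 -> e / C _ C: inserts after position(s) 3: lozebelepi
surface: lozebelepi

cell MOD=un, KEL=lu:
underlying: lozbe-bi-o
1. o -> e, u -> i / F C0 _: fires at position(s) 8: lozbebie
2. 0 -> e / C _ C: inserts after position(s) 3: lozebebie
surface: lozebebie

cell MOD=un, KEL=ta:
underlying: lozbe-lep-o
1. o -> e, u -> i / F C0 _: fires at position(s) 9: lozbelepe
2. 0 -> e / C _ C: inserts after position(s) 3: lozebelepe
surface: lozebelepe


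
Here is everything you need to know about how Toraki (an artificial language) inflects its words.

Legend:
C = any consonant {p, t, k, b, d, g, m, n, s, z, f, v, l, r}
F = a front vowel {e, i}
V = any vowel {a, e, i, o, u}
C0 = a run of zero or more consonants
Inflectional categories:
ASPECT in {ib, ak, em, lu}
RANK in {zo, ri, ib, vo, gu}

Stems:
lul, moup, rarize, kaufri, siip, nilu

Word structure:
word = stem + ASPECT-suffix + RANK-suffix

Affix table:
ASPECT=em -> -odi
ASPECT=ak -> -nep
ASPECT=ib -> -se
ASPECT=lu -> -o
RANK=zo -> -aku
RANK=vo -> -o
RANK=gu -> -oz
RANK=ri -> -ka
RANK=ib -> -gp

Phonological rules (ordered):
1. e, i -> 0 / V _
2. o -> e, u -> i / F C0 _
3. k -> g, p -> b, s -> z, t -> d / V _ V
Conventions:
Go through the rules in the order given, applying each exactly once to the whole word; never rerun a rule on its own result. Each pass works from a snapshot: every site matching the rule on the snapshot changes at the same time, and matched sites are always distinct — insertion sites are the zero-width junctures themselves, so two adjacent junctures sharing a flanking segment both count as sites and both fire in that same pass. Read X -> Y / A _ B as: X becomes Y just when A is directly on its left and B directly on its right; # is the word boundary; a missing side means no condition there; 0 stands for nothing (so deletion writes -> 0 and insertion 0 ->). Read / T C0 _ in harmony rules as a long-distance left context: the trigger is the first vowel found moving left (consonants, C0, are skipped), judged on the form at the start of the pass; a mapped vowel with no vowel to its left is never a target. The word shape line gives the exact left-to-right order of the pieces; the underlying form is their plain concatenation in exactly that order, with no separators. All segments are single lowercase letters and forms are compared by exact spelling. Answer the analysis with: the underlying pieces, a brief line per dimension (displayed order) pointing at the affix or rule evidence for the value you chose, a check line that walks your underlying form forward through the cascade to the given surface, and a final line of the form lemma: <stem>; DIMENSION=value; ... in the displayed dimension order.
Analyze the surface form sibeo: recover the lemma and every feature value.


underlying: siip-o-o
ASPECT=lu - signalled by the affix -o
RANK=vo - signalled by the affix -o
check: siipoo -> sipoo -> sipeo -> sibeo
lemma: siip; ASPECT=lu; RANK=vo


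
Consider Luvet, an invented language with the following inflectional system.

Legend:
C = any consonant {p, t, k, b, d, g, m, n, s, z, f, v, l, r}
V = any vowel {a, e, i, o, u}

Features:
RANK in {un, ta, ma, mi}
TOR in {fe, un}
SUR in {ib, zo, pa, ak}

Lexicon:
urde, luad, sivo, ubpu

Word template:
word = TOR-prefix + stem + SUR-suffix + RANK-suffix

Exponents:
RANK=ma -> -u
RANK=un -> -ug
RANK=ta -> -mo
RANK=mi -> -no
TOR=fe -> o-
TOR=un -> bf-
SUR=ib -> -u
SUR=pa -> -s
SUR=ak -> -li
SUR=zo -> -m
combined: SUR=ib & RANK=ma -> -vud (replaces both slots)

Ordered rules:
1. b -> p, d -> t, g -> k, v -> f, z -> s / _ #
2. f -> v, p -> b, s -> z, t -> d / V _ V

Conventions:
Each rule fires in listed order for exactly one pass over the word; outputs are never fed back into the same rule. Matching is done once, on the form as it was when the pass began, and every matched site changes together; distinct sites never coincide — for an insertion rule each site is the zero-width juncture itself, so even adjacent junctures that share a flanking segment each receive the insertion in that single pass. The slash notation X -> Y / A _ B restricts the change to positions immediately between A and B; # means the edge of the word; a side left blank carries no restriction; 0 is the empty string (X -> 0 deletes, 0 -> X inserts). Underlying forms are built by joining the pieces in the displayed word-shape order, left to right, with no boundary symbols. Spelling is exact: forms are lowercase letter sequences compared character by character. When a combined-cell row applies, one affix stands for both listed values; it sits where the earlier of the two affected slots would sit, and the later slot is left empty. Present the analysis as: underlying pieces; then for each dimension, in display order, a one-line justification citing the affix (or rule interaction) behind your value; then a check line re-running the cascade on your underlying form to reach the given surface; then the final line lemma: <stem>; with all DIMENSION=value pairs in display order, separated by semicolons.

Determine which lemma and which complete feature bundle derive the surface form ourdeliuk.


underlying: o-urde-li-ug
RANK=un - signalled by the affix -ug
TOR=fe - signalled by the affix o-
SUR=ak - signalled by the affix -li
check: ourdeliug -> ourdeliuk -> ourdeliuk
lemma: urde; RANK=un; TOR=fe; SUR=ak


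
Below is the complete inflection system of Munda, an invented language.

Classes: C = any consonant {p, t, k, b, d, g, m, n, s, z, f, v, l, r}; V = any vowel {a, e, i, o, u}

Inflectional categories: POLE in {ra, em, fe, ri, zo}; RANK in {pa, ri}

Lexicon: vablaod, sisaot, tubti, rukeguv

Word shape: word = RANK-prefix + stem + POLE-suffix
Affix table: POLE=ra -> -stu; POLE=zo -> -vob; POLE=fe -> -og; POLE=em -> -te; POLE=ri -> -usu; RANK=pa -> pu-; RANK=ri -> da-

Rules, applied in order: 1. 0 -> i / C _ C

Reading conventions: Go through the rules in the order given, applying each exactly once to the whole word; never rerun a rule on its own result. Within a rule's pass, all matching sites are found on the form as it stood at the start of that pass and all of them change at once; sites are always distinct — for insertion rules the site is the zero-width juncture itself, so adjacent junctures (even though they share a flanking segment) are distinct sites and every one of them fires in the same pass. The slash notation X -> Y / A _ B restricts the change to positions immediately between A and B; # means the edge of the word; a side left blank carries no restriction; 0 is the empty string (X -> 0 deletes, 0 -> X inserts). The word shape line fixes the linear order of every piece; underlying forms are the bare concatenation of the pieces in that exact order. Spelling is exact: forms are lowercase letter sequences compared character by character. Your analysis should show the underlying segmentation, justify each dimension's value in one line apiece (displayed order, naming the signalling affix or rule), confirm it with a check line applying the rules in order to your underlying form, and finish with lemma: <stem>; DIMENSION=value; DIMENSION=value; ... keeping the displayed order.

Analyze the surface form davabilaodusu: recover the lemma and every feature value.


underlying: da-vablaod-usu
POLE=ri - signalled by the affix -usu
RANK=ri - signalled by the affix da-
check: davablaodusu -> davabilaodusu
lemma: vablaod; POLE=ri; RANK=ri


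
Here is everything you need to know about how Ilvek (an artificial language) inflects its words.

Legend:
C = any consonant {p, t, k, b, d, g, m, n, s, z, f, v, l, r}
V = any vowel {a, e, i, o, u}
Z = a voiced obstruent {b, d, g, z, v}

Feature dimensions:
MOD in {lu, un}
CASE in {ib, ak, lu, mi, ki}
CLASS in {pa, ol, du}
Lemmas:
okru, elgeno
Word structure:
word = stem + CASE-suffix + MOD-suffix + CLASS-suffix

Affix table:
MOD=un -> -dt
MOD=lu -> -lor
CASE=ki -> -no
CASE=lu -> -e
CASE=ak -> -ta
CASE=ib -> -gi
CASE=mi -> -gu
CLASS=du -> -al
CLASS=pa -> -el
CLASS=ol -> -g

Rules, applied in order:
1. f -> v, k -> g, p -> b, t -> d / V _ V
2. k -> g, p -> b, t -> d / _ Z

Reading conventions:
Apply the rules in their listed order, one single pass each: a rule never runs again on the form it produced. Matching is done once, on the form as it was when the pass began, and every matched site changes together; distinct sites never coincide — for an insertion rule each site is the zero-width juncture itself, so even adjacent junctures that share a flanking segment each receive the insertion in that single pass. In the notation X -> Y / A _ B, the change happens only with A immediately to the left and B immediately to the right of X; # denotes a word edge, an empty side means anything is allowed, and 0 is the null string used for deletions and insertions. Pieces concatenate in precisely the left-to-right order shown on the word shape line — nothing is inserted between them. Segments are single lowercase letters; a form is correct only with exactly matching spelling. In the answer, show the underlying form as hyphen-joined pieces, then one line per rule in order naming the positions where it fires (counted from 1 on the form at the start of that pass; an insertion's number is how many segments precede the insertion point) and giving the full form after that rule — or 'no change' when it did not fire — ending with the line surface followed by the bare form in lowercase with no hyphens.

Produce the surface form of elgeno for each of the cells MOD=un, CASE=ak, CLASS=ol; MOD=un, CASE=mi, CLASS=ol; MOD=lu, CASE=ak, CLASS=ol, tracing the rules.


cell MOD=un, CASE=ak, CLASS=ol:
underlying: elgeno-ta-dt-g
1. f -> v, k -> g, p -> b, t -> d / V _ V: fires at position(s) 7: elgenodadtg
2. k -> g, p -> b, t -> d / _ Z: fires at position(s) 10: elgenodaddg
surface: elgenodaddg

cell MOD=un, CASE=mi, CLASS=ol:
underlying: elgeno-gu-dt-g
1. f -> v, k -> g, p -> b, t -> d / V _ V: no change
2. k -> g, p -> b, t -> d / _ Z: fires at position(s) 10: elgenoguddg
surface: elgenoguddg

cell MOD=lu, CASE=ak, CLASS=ol:
underlying: elgeno-ta-lor-g
1. f -> v, k -> g, p -> b, t -> d / V _ V: fires at position(s) 7: elgenodalorg
2. k -> g, p -> b, t -> d / _ Z: no change
surface: elgenodalorg


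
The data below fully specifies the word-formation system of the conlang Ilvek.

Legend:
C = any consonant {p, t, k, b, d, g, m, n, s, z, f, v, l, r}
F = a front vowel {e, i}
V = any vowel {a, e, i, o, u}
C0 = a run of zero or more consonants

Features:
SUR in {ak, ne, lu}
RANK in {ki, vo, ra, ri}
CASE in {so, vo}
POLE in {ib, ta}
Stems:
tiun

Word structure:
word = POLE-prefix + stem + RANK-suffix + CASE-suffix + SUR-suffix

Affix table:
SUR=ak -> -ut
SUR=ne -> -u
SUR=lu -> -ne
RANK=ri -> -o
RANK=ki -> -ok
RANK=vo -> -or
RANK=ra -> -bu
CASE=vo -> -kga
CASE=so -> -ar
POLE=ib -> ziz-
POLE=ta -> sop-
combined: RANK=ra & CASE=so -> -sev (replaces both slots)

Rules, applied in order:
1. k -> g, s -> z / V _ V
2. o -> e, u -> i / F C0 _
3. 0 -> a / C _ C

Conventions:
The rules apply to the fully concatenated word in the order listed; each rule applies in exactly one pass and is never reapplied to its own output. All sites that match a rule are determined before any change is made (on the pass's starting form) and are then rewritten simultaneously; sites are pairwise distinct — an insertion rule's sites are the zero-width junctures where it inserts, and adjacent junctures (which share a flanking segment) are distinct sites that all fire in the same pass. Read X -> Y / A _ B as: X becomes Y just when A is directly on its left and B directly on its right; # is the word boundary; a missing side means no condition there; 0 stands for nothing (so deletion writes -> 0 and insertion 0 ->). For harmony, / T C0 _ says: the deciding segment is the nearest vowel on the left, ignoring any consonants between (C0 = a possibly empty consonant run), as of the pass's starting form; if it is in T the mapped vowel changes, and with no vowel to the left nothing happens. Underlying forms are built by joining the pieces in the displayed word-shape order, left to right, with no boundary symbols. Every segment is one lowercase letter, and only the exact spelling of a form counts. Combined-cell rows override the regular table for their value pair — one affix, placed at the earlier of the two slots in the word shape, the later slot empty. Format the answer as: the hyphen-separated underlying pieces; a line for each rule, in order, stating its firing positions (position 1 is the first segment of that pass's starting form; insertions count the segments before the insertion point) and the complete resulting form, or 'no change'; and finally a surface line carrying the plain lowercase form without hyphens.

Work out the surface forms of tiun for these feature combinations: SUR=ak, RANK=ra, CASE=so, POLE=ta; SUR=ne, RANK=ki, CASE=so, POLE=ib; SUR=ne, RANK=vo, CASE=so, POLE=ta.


cell SUR=ak, RANK=ra, CASE=so, POLE=ta:
underlying: sop-tiun-sev-ut
1. k -> g, s -> z / V _ V: no change
2. o -> e, u -> i / F C0 _: fires at position(s) 6, 11: soptiinsevit
3. 0 -> a / C _ C: inserts after position(s) 3, 7: sopatiinasevit
surface: sopatiinasevit

cell SUR=ne, RANK=ki, CASE=so, POLE=ib:
underlying: ziz-tiun-ok-ar-u
1. k -> g, s -> z / V _ V: fires at position(s) 9: ziztiunogaru
2. o -> e, u -> i / F C0 _: fires at position(s) 6: ziztiinogaru
3. 0 -> a / C _ C: inserts after position(s) 3: zizatiinogaru
surface: zizatiinogaru

cell SUR=ne, RANK=vo, CASE=so, POLE=ta:
underlying: sop-tiun-or-ar-u
1. k -> g, s -> z / V _ V: no change
2. o -> e, u -> i / F C0 _: fires at position(s) 6: soptiinoraru
3. 0 -> a / C _ C: inserts after position(s) 3: sopatiinoraru
surface: sopatiinoraru


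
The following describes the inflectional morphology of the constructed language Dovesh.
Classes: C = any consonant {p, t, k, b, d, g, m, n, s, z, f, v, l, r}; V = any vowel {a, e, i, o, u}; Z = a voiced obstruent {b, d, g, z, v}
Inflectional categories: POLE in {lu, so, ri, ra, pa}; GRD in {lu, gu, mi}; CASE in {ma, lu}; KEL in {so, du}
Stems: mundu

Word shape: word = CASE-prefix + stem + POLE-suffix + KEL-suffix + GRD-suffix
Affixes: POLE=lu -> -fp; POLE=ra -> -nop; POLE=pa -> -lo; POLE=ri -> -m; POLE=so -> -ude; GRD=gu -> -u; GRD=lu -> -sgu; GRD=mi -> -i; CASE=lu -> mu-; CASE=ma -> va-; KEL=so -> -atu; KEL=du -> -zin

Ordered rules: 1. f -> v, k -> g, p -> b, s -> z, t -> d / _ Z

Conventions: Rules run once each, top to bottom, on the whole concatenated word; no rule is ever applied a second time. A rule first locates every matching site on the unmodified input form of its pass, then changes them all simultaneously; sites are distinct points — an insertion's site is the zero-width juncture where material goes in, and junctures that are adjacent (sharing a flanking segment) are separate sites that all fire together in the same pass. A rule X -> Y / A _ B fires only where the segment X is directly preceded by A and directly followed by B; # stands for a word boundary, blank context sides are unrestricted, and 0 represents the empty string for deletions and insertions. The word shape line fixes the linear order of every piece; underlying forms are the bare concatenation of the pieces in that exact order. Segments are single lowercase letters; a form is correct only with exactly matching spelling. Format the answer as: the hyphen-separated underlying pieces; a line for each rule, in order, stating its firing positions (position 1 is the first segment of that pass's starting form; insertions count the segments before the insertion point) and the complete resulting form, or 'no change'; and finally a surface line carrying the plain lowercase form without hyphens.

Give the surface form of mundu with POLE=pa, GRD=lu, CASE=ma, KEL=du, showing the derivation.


underlying: va-mundu-lo-zin-sgu
1. f -> v, k -> g, p -> b, s -> z, t -> d / _ Z: fires at position(s) 13: vamundulozinzgu
surface: vamundulozinzgu


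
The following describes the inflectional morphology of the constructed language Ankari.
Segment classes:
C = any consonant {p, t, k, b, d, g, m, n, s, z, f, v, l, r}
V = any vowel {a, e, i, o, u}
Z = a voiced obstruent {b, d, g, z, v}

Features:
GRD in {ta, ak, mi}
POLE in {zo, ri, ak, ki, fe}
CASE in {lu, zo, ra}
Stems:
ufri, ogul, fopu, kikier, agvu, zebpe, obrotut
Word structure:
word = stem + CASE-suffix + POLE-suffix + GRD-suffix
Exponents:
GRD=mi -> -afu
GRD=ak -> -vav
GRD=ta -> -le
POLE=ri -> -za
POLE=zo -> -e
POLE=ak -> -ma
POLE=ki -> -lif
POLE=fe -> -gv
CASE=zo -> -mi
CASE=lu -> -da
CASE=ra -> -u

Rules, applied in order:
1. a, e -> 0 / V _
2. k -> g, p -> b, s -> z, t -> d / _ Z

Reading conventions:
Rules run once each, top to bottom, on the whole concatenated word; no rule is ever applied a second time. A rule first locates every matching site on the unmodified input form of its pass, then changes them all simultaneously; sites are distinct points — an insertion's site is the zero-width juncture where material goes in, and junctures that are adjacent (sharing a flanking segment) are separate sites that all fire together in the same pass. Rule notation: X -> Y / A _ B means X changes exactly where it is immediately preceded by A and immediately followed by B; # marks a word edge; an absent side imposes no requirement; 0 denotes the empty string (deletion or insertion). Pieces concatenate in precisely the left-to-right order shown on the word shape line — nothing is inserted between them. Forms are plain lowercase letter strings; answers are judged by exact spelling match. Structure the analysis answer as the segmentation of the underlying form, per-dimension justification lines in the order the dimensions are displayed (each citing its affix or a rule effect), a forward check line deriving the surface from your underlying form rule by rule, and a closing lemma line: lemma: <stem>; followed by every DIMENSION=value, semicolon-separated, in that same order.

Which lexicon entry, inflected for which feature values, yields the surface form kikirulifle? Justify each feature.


underlying: kikier-u-lif-le
GRD=ta - signalled by the affix -le
POLE=ki - signalled by the affix -lif
CASE=ra - signalled by the affix -u
check: kikierulifle -> kikirulifle -> kikirulifle
lemma: kikier; GRD=ta; POLE=ki; CASE=ra


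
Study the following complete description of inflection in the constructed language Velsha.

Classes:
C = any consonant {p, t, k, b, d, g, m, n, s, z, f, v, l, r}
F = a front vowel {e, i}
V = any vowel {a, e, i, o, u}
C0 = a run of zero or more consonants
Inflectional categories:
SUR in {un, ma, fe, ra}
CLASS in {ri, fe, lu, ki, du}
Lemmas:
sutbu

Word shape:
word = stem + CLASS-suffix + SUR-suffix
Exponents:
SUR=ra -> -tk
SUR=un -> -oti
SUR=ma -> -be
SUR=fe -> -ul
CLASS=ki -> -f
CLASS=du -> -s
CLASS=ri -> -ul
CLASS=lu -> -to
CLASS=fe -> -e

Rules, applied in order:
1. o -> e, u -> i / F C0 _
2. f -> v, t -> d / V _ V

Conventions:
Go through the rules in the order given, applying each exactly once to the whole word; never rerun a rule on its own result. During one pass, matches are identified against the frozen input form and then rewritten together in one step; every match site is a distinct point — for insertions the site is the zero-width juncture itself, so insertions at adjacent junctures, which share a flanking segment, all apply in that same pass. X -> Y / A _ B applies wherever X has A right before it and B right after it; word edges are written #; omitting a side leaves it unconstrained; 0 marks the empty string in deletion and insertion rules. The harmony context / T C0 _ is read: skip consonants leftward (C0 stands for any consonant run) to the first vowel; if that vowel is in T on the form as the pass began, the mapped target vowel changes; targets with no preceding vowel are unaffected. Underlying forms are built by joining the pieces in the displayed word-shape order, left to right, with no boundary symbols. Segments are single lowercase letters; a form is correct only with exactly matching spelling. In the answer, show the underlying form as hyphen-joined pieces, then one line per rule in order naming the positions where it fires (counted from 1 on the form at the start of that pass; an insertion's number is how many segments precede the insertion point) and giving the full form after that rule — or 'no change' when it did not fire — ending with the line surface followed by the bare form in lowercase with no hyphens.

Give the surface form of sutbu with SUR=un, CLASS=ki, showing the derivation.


underlying: sutbu-f-oti
1. o -> e, u -> i / F C0 _: no change
2. f -> v, t -> d / V _ V: fires at position(s) 6, 8: sutbuvodi
surface: sutbuvodi
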